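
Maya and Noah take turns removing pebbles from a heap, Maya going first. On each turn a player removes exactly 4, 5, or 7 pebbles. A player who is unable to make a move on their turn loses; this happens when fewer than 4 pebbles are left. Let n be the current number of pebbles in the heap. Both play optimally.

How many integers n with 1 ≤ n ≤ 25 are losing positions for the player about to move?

11

Use the standard recursion: the mover loses at a terminal position; elsewhere, the mover wins exactly when some move hands the opponent an L position.
n=0: no move → L
n=1: no move → L
n=2: no move → L
n=3: no move → L
n=4: reaches L-position 0 → W
n=5: reaches L-position 1 → W
n=6: reaches L-position 2 → W
n=7: reaches L-position 3 → W
n=8: reaches L-position 3 → W
n=9: reaches L-position 2 → W
n=10: reaches L-position 3 → W
n=11: only reaches 7(W), 6(W), 4(W), all W → L
n=12: only reaches 8(W), 7(W), 5(W), all W → L
n=13: only reaches 9(W), 8(W), 6(W), all W → L
n=14: only reaches 10(W), 9(W), 7(W), all W → L
n=15: reaches L-position 11 → W
n=16: reaches L-position 12 → W
n=17: reaches L-position 13 → W
n=18: reaches L-position 14 → W
n=19: reaches L-position 14 → W
n=20: reaches L-position 13 → W
n=21: reaches L-position 14 → W
n=22: only reaches 18(W), 17(W), 15(W), all W → L
n=23: only reaches 19(W), 18(W), 16(W), all W → L
n=24: only reaches 20(W), 19(W), 17(W), all W → L
n=25: only reaches 21(W), 20(W), 18(W), all W → L
L entries with 1 ≤ n ≤ 25 (n=0 is outside the asked range and is not counted): n = 1, 2, 3, 11, 12, 13, 14, 22, 23, 24, 25; that makes 11.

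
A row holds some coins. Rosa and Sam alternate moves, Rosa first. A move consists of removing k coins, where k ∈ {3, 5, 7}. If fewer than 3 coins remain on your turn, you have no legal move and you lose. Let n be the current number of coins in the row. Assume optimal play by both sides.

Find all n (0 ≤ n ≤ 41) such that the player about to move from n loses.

Label each position W (a win for the player to move) or L (a loss). A position with no legal move is L; any other position is W exactly when some move reaches an L, and L when every move reaches a W.
n=0: no move → L
n=1: no move → L
n=2: no move → L
n=3: →0(L), so W
n=4: →1(L), so W
n=5: →2(L), so W
n=6: →1(L), so W
n=7: →2(L), so W
n=8: →1(L), so W
n=9: →2(L), so W
n=10: →7(W), 5(W), 3(W) — all W, so L
n=11: →8(W), 6(W), 4(W) — all W, so L
n=12: →9(W), 7(W), 5(W) — all W, so L
n=13: →10(L), so W
n=14: →11(L), so W
n=15: →12(L), so W
n=16: →11(L), so W
n=17: →12(L), so W
n=18: →11(L), so W
n=19: →12(L), so W
n=20: →17(W), 15(W), 13(W) — all W, so L
n=21: →18(W), 16(W), 14(W) — all W, so L
n=22: →19(W), 17(W), 15(W) — all W, so L
n=23: →20(L), so W
n=24: →21(L), so W
n=25: →22(L), so W
n=26: →21(L), so W
n=27: →22(L), so W
n=28: →21(L), so W
n=29: →22(L), so W
n=30: →27(W), 25(W), 23(W) — all W, so L
n=31: →28(W), 26(W), 24(W) — all W, so L
n=32: →29(W), 27(W), 25(W) — all W, so L
n=33: →30(L), so W
n=34: →31(L), so W
n=35: →32(L), so W
n=36: →31(L), so W
n=37: →32(L), so W
n=38: →31(L), so W
n=39: →32(L), so W
n=40: →37(W), 35(W), 33(W) — all W, so L
n=41: →38(W), 36(W), 34(W) — all W, so L
The losing starting values of n are exactly the entries labelled L in this table (14 of them).

0, 1, 2, 10, 11, 12, 20, 21, 22, 30, 31, 32, 40, 41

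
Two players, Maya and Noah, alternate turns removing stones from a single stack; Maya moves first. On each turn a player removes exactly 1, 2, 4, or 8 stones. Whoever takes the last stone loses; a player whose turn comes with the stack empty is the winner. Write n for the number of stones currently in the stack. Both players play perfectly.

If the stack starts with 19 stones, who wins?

Noah wins.

Build the W/L table. Terminal = W. A non-terminal position is W if it has a move to some L; otherwise it is L.
n=0: no move; the opponent has just taken the last stone and therefore loses → W
n=1: the only move is to 0(W), a W ⇒ L
n=2: can move to 1, which is L ⇒ W
n=3: can move to 1, which is L ⇒ W
n=4: moves to 3(W), 2(W), 0(W); every one is W ⇒ L
n=5: can move to 4, which is L ⇒ W
n=6: can move to 4, which is L ⇒ W
n=7: moves to 6(W), 5(W), 3(W); every one is W ⇒ L
n=8: can move to 7, which is L ⇒ W
n=9: can move to 7, which is L ⇒ W
n=10: moves to 9(W), 8(W), 6(W), 2(W); every one is W ⇒ L
n=11: can move to 10, which is L ⇒ W
n=12: can move to 10, which is L ⇒ W
n=13: moves to 12(W), 11(W), 9(W), 5(W); every one is W ⇒ L
n=14: can move to 13, which is L ⇒ W
n=15: can move to 13, which is L ⇒ W
n=16: moves to 15(W), 14(W), 12(W), 8(W); every one is W ⇒ L
n=17: can move to 16, which is L ⇒ W
n=18: can move to 16, which is L ⇒ W
n=19: moves to 18(W), 17(W), 15(W), 11(W); every one is W ⇒ L
Every move from 19 reaches a W position, so the mover loses.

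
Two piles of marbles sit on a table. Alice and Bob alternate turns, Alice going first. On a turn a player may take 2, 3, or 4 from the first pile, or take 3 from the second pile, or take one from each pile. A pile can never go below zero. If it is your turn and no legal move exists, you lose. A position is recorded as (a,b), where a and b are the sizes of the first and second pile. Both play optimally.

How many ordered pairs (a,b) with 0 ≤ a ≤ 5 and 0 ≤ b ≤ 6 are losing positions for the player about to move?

Use the standard recursion: the mover loses at a terminal position; elsewhere, the mover wins exactly when some move hands the opponent an L position.
Every move lowers a or b (never raises either), so fill the grid row by row in increasing a, and left to right within a row: each cell's successors are then already labelled.
      b=0  b=1  b=2  b=3  b=4  b=5  b=6
a=0:    L    L    L    W    W    W    L
a=1:    L    W    W    W    L    L    L
a=2:    W    W    W    L    L    W    W
a=3:    W    W    W    L    W    W    W
a=4:    W    W    W    W    W    W    W
a=5:    W    L    L    W    W    W    W
Cells with no legal move (terminal, hence L): (0,0), (0,1), (0,2), (1,0).
The remaining L cells, each justified by listing all of its moves:
(0,6): the only move is to (0,3)(W), a W ⇒ L
(1,4): moves to (1,1)(W), (0,3)(W); every one is W ⇒ L
(1,5): moves to (1,2)(W), (0,4)(W); every one is W ⇒ L
(1,6): moves to (1,3)(W), (0,5)(W); every one is W ⇒ L
(2,3): moves to (0,3)(W), (2,0)(W), (1,2)(W); every one is W ⇒ L
(2,4): moves to (0,4)(W), (2,1)(W), (1,3)(W); every one is W ⇒ L
(3,3): moves to (1,3)(W), (0,3)(W), (3,0)(W), (2,2)(W); every one is W ⇒ L
(5,1): moves to (3,1)(W), (2,1)(W), (1,1)(W), (4,0)(W); every one is W ⇒ L
(5,2): moves to (3,2)(W), (2,2)(W), (1,2)(W), (4,1)(W); every one is W ⇒ L
Every other cell has at least one move into one of the L cells above, so it is W.
L cells per row: a=0: 4, a=1: 4, a=2: 2, a=3: 1, a=4: 0, a=5: 2; total 13.

13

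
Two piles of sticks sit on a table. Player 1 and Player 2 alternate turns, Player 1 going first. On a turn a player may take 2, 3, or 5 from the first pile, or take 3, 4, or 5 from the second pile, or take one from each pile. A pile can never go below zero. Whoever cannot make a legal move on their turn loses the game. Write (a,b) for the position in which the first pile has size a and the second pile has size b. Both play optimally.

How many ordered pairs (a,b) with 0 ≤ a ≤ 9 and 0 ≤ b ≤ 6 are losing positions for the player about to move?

18

Positions with no move are L. A position that does have a move is losing for the player to move precisely when every available move leads to a winning position for the opponent. Fill in the labels:
Every move lowers a or b (never raises either), so fill the grid row by row in increasing a, and left to right within a row: each cell's successors are then already labelled.
      b=0  b=1  b=2  b=3  b=4  b=5  b=6
a=0:    L    L    L    W    W    W    W
a=1:    L    W    W    W    W    W    L
a=2:    W    W    W    L    L    L    W
a=3:    W    W    W    L    W    W    W
a=4:    W    L    L    W    W    W    W
a=5:    W    W    W    W    W    W    L
a=6:    W    W    W    W    L    L    W
a=7:    L    W    W    W    W    W    W
a=8:    L    W    L    W    W    W    W
a=9:    W    W    W    W    W    W    L
Cells with no legal move (terminal, hence L): (0,0), (0,1), (0,2), (1,0).
The remaining L cells, each justified by listing all of its moves:
(1,6): moves to (1,3)(W), (1,2)(W), (1,1)(W), (0,5)(W); every one is W ⇒ L
(2,3): moves to (0,3)(W), (2,0)(W), (1,2)(W); every one is W ⇒ L
(2,4): moves to (0,4)(W), (2,1)(W), (2,0)(W), (1,3)(W); every one is W ⇒ L
(2,5): moves to (0,5)(W), (2,2)(W), (2,1)(W), (2,0)(W), (1,4)(W); every one is W ⇒ L
(3,3): moves to (1,3)(W), (0,3)(W), (3,0)(W), (2,2)(W); every one is W ⇒ L
(4,1): moves to (2,1)(W), (1,1)(W), (3,0)(W); every one is W ⇒ L
(4,2): moves to (2,2)(W), (1,2)(W), (3,1)(W); every one is W ⇒ L
(5,6): moves to (3,6)(W), (2,6)(W), (0,6)(W), (5,3)(W), (5,2)(W), (5,1)(W), (4,5)(W); every one is W ⇒ L
(6,4): moves to (4,4)(W), (3,4)(W), (1,4)(W), (6,1)(W), (6,0)(W), (5,3)(W); every one is W ⇒ L
(6,5): moves to (4,5)(W), (3,5)(W), (1,5)(W), (6,2)(W), (6,1)(W), (6,0)(W), (5,4)(W); every one is W ⇒ L
(7,0): moves to (5,0)(W), (4,0)(W), (2,0)(W); every one is W ⇒ L
(8,0): moves to (6,0)(W), (5,0)(W), (3,0)(W); every one is W ⇒ L
(8,2): moves to (6,2)(W), (5,2)(W), (3,2)(W), (7,1)(W); every one is W ⇒ L
(9,6): moves to (7,6)(W), (6,6)(W), (4,6)(W), (9,3)(W), (9,2)(W), (9,1)(W), (8,5)(W); every one is W ⇒ L
Every other cell has at least one move into one of the L cells above, so it is W.
L cells per row: a=0: 3, a=1: 2, a=2: 3, a=3: 1, a=4: 2, a=5: 1, a=6: 2, a=7: 1, a=8: 2, a=9: 1; total 18.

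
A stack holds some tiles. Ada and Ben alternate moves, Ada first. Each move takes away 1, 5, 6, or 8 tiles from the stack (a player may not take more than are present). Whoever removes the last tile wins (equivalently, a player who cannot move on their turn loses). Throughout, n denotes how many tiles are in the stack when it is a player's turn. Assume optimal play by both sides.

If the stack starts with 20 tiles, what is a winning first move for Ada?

Remove 5, leaving 15.

Work bottom-up. With no move the player to move loses. Otherwise the position is W if at least one move leads to an L position for the opponent, and L if every move leads to a W.
n=0: no move → L
n=1: W (go to 0, an L position)
n=2: L (sole option 1(W) is W)
n=3: W (go to 2, an L position)
n=4: L (sole option 3(W) is W)
n=5: W (go to 4, an L position)
n=6: W (go to 0, an L position)
n=7: W (go to 2, an L position)
n=8: W (go to 2, an L position)
n=9: W (go to 4, an L position)
n=10: W (go to 4, an L position)
n=11: L (options 10(W), 6(W), 5(W), 3(W) are all W)
n=12: W (go to 11, an L position)
n=13: L (options 12(W), 8(W), 7(W), 5(W) are all W)
n=14: W (go to 13, an L position)
n=15: L (options 14(W), 10(W), 9(W), 7(W) are all W)
n=16: W (go to 15, an L position)
n=17: W (go to 11, an L position)
n=18: W (go to 13, an L position)
n=19: W (go to 13, an L position)
n=20: W (go to 15, an L position)
From 20, the L positions reachable in one move are: 15.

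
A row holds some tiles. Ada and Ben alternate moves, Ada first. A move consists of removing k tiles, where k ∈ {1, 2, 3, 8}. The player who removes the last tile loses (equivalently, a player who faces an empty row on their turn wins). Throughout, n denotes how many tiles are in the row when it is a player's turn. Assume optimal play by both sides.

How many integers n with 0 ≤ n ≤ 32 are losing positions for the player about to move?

Use the standard recursion: the mover wins at a terminal position; elsewhere, the mover wins exactly when some move hands the opponent an L position.
n=0: no move; the opponent has just taken the last tile and therefore loses → W
n=1: only reaches 0(W), which is W → L
n=2: reaches L-position 1 → W
n=3: reaches L-position 1 → W
n=4: reaches L-position 1 → W
n=5: only reaches 4(W), 3(W), 2(W), all W → L
n=6: reaches L-position 5 → W
n=7: reaches L-position 5 → W
n=8: reaches L-position 5 → W
n=9: reaches L-position 1 → W
n=10: only reaches 9(W), 8(W), 7(W), 2(W), all W → L
n=11: reaches L-position 10 → W
n=12: reaches L-position 10 → W
n=13: reaches L-position 10 → W
n=14: only reaches 13(W), 12(W), 11(W), 6(W), all W → L
n=15: reaches L-position 14 → W
n=16: reaches L-position 14 → W
n=17: reaches L-position 14 → W
n=18: reaches L-position 10 → W
n=19: only reaches 18(W), 17(W), 16(W), 11(W), all W → L
n=20: reaches L-position 19 → W
n=21: reaches L-position 19 → W
n=22: reaches L-position 19 → W
n=23: only reaches 22(W), 21(W), 20(W), 15(W), all W → L
n=24: reaches L-position 23 → W
n=25: reaches L-position 23 → W
n=26: reaches L-position 23 → W
n=27: reaches L-position 19 → W
n=28: only reaches 27(W), 26(W), 25(W), 20(W), all W → L
n=29: reaches L-position 28 → W
n=30: reaches L-position 28 → W
n=31: reaches L-position 28 → W
n=32: only reaches 31(W), 30(W), 29(W), 24(W), all W → L
L entries with 0 ≤ n ≤ 32: n = 1, 5, 10, 14, 19, 23, 28, 32; that makes 8.

8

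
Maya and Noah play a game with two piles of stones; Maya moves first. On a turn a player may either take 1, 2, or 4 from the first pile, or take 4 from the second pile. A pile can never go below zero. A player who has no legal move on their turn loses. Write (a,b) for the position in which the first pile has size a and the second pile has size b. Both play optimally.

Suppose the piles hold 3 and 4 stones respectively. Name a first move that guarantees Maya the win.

Work bottom-up. With no move the player to move loses. Otherwise the position is W if at least one move leads to an L position for the opponent, and L if every move leads to a W.
No move ever increases a pile, so every position that can arise here has a ≤ 3 and b ≤ 4; it is enough to label the cells with 0 ≤ a ≤ 3 and 0 ≤ b ≤ 4.
Every move lowers a or b (never raises either), so fill the grid row by row in increasing a, and left to right within a row: each cell's successors are then already labelled.
      b=0  b=1  b=2  b=3  b=4
a=0:    L    L    L    L    W
a=1:    W    W    W    W    L
a=2:    W    W    W    W    W
a=3:    L    L    L    L    W
Cells with no legal move (terminal, hence L): (0,0), (0,1), (0,2), (0,3).
The remaining L cells, each justified by listing all of its moves:
(1,4): L (options (0,4)(W), (1,0)(W) are all W)
(3,0): L (options (2,0)(W), (1,0)(W) are all W)
(3,1): L (options (2,1)(W), (1,1)(W) are all W)
(3,2): L (options (2,2)(W), (1,2)(W) are all W)
(3,3): L (options (2,3)(W), (1,3)(W) are all W)
Every other cell has at least one move into one of the L cells above, so it is W.
From (3,4), the L positions reachable in one move are: (1,4), (3,0). Any move reaching one of these is winning.

Move to (1,4).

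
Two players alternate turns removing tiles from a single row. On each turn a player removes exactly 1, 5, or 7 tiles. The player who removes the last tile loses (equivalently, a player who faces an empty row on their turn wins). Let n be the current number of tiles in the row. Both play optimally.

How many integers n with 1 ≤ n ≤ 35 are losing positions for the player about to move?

Compute win/loss labels from the base case upward. A position with no move is W. Any other position is W if it can reach an L in one move, else L.
n=0: no move; the opponent has just taken the last tile and therefore loses → W
n=1: only reaches 0(W), which is W → L
n=2: reaches L-position 1 → W
n=3: only reaches 2(W), which is W → L
n=4: reaches L-position 3 → W
n=5: only reaches 4(W), 0(W), all W → L
n=6: reaches L-position 5 → W
n=7: only reaches 6(W), 2(W), 0(W), all W → L
n=8: reaches L-position 7 → W
n=9: only reaches 8(W), 4(W), 2(W), all W → L
n=10: reaches L-position 9 → W
n=11: only reaches 10(W), 6(W), 4(W), all W → L
n=12: reaches L-position 11 → W
n=13: only reaches 12(W), 8(W), 6(W), all W → L
n=14: reaches L-position 13 → W
n=15: only reaches 14(W), 10(W), 8(W), all W → L
n=16: reaches L-position 15 → W
n=17: only reaches 16(W), 12(W), 10(W), all W → L
n=18: reaches L-position 17 → W
n=19: only reaches 18(W), 14(W), 12(W), all W → L
n=20: reaches L-position 19 → W
n=21: only reaches 20(W), 16(W), 14(W), all W → L
n=22: reaches L-position 21 → W
n=23: only reaches 22(W), 18(W), 16(W), all W → L
n=24: reaches L-position 23 → W
n=25: only reaches 24(W), 20(W), 18(W), all W → L
n=26: reaches L-position 25 → W
n=27: only reaches 26(W), 22(W), 20(W), all W → L
n=28: reaches L-position 27 → W
n=29: only reaches 28(W), 24(W), 22(W), all W → L
n=30: reaches L-position 29 → W
n=31: only reaches 30(W), 26(W), 24(W), all W → L
n=32: reaches L-position 31 → W
n=33: only reaches 32(W), 28(W), 26(W), all W → L
n=34: reaches L-position 33 → W
n=35: only reaches 34(W), 30(W), 28(W), all W → L
L entries with 1 ≤ n ≤ 35 (the range starts at n=1): n = 1, 3, 5, 7, 9, 11, 13, 15, 17, 19, 21, 23, 25, 27, 29, 31, 33, 35; that makes 18.

18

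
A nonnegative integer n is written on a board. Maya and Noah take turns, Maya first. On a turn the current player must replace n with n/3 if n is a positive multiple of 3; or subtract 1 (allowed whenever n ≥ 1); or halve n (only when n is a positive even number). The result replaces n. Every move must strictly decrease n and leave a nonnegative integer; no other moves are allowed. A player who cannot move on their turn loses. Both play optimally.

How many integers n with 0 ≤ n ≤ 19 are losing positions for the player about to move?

9

Classify positions by backward induction: terminal positions (no move available) are L. From any other position, the mover wins iff some move reaches an L.
n=0: no move → L
n=1: W (go to 0, an L position)
n=2: L (sole option 1(W) is W)
n=3: W (go to 2, an L position)
n=4: W (go to 2, an L position)
n=5: L (sole option 4(W) is W)
n=6: W (go to 2, an L position)
n=7: L (sole option 6(W) is W)
n=8: W (go to 7, an L position)
n=9: L (options 3(W), 8(W) are all W)
n=10: W (go to 5, an L position)
n=11: L (sole option 10(W) is W)
n=12: W (go to 11, an L position)
n=13: L (sole option 12(W) is W)
n=14: W (go to 7, an L position)
n=15: W (go to 5, an L position)
n=16: L (options 8(W), 15(W) are all W)
n=17: W (go to 16, an L position)
n=18: W (go to 9, an L position)
n=19: L (sole option 18(W) is W)
L entries with 0 ≤ n ≤ 19: n = 0, 2, 5, 7, 9, 11, 13, 16, 19; that makes 9.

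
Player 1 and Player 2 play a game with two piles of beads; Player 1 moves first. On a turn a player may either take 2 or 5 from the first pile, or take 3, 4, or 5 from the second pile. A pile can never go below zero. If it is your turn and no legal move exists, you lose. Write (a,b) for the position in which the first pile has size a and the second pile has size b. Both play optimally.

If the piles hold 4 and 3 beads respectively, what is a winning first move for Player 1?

Use the standard recursion: the mover loses at a terminal position; elsewhere, the mover wins exactly when some move hands the opponent an L position.
No move ever increases a pile, so every position that can arise here has a ≤ 4 and b ≤ 3; it is enough to label the cells with 0 ≤ a ≤ 4 and 0 ≤ b ≤ 3.
Every move lowers a or b (never raises either), so fill the grid row by row in increasing a, and left to right within a row: each cell's successors are then already labelled.
      b=0  b=1  b=2  b=3
a=0:    L    L    L    W
a=1:    L    L    L    W
a=2:    W    W    W    L
a=3:    W    W    W    L
a=4:    L    L    L    W
Cells with no legal move (terminal, hence L): (0,0), (0,1), (0,2), (1,0), (1,1), (1,2).
The remaining L cells, each justified by listing all of its moves:
(2,3): L (options (0,3)(W), (2,0)(W) are all W)
(3,3): L (options (1,3)(W), (3,0)(W) are all W)
(4,0): L (sole option (2,0)(W) is W)
(4,1): L (sole option (2,1)(W) is W)
(4,2): L (sole option (2,2)(W) is W)
Every other cell has at least one move into one of the L cells above, so it is W.
From (4,3), the L positions reachable in one move are: (2,3), (4,0). Any move reaching one of these is winning.

Move to (2,3).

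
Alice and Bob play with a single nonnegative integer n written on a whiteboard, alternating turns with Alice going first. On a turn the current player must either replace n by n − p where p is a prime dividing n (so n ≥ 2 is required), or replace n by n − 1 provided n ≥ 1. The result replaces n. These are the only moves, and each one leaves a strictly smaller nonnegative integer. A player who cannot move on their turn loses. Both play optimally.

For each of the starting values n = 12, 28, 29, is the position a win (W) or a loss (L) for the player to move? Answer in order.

12: L, 28: L, 29: W

Build the W/L table. Terminal = L. A non-terminal position is W if it has a move to some L; otherwise it is L.
n=0: no move → L
n=1: reaches L-position 0 → W
n=2: reaches L-position 0 → W
n=3: reaches L-position 0 → W
n=4: only reaches 2(W), 3(W), all W → L
n=5: reaches L-position 0 → W
n=6: reaches L-position 4 → W
n=7: reaches L-position 0 → W
n=8: only reaches 6(W), 7(W), all W → L
n=9: reaches L-position 8 → W
n=10: reaches L-position 8 → W
n=11: reaches L-position 0 → W
n=12: only reaches 9(W), 10(W), 11(W), all W → L
n=13: reaches L-position 0 → W
n=14: reaches L-position 12 → W
n=15: reaches L-position 12 → W
n=16: only reaches 14(W), 15(W), all W → L
n=17: reaches L-position 0 → W
n=18: reaches L-position 16 → W
n=19: reaches L-position 0 → W
n=20: only reaches 15(W), 18(W), 19(W), all W → L
n=21: reaches L-position 20 → W
n=22: reaches L-position 20 → W
n=23: reaches L-position 0 → W
n=24: only reaches 21(W), 22(W), 23(W), all W → L
n=25: reaches L-position 20 → W
n=26: reaches L-position 24 → W
n=27: reaches L-position 24 → W
n=28: only reaches 21(W), 26(W), 27(W), all W → L
n=29: reaches L-position 0 → W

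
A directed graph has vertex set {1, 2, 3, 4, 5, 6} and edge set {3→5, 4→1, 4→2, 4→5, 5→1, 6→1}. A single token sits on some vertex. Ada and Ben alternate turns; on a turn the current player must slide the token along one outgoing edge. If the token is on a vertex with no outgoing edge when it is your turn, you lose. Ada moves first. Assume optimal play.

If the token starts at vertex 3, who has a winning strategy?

Ben wins.

Compute win/loss labels from the base case upward. A position with no move is L. Any other position is W if it can reach an L in one move, else L.
Every edge goes from a vertex to one that appears earlier in the order 2, 1, 5, 3, 6, 4, so processing vertices in that order labels each vertex after all of its successors.
2: no outgoing edge → L
1: no outgoing edge → L
5: can move to 1, which is L ⇒ W
3: the only move is to 5(W), a W ⇒ L
6: can move to 1, which is L ⇒ W
4: can move to 1, which is L ⇒ W
The starting position 3 is L: whatever Ada does, the opponent receives a W position.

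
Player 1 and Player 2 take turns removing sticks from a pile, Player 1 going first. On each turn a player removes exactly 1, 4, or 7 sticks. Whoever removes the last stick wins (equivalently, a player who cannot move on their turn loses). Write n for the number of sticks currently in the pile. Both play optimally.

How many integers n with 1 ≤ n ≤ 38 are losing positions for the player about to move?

Use the standard recursion: the mover loses at a terminal position; elsewhere, the mover wins exactly when some move hands the opponent an L position.
n=0: no move → L
n=1: W (go to 0, an L position)
n=2: L (sole option 1(W) is W)
n=3: W (go to 2, an L position)
n=4: W (go to 0, an L position)
n=5: L (options 4(W), 1(W) are all W)
n=6: W (go to 5, an L position)
n=7: W (go to 0, an L position)
n=8: L (options 7(W), 4(W), 1(W) are all W)
n=9: W (go to 8, an L position)
n=10: L (options 9(W), 6(W), 3(W) are all W)
n=11: W (go to 10, an L position)
n=12: W (go to 8, an L position)
n=13: L (options 12(W), 9(W), 6(W) are all W)
n=14: W (go to 13, an L position)
n=15: W (go to 8, an L position)
n=16: L (options 15(W), 12(W), 9(W) are all W)
n=17: W (go to 16, an L position)
n=18: L (options 17(W), 14(W), 11(W) are all W)
n=19: W (go to 18, an L position)
n=20: W (go to 16, an L position)
n=21: L (options 20(W), 17(W), 14(W) are all W)
n=22: W (go to 21, an L position)
n=23: W (go to 16, an L position)
n=24: L (options 23(W), 20(W), 17(W) are all W)
n=25: W (go to 24, an L position)
n=26: L (options 25(W), 22(W), 19(W) are all W)
n=27: W (go to 26, an L position)
n=28: W (go to 24, an L position)
n=29: L (options 28(W), 25(W), 22(W) are all W)
n=30: W (go to 29, an L position)
n=31: W (go to 24, an L position)
n=32: L (options 31(W), 28(W), 25(W) are all W)
n=33: W (go to 32, an L position)
n=34: L (options 33(W), 30(W), 27(W) are all W)
n=35: W (go to 34, an L position)
n=36: W (go to 32, an L position)
n=37: L (options 36(W), 33(W), 30(W) are all W)
n=38: W (go to 37, an L position)
L entries with 1 ≤ n ≤ 38 (n=0 is outside the asked range and is not counted): n = 2, 5, 8, 10, 13, 16, 18, 21, 24, 26, 29, 32, 34, 37; that makes 14.

14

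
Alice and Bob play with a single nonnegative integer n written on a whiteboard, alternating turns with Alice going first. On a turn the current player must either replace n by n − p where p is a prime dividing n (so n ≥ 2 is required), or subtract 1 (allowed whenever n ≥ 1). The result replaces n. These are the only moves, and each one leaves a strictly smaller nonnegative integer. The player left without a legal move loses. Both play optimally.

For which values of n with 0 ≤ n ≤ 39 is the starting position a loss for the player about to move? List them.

0, 4, 8, 12, 16, 20, 24, 28, 32, 36

Compute win/loss labels from the base case upward. A position with no move is L. Any other position is W if it can reach an L in one move, else L.
n=0: no move → L
n=1: →0(L), so W
n=2: →0(L), so W
n=3: →0(L), so W
n=4: →2(W), 3(W) — all W, so L
n=5: →0(L), so W
n=6: →4(L), so W
n=7: →0(L), so W
n=8: →6(W), 7(W) — all W, so L
n=9: →8(L), so W
n=10: →8(L), so W
n=11: →0(L), so W
n=12: →9(W), 10(W), 11(W) — all W, so L
n=13: →0(L), so W
n=14: →12(L), so W
n=15: →12(L), so W
n=16: →14(W), 15(W) — all W, so L
n=17: →0(L), so W
n=18: →16(L), so W
n=19: →0(L), so W
n=20: →15(W), 18(W), 19(W) — all W, so L
n=21: →20(L), so W
n=22: →20(L), so W
n=23: →0(L), so W
n=24: →21(W), 22(W), 23(W) — all W, so L
n=25: →20(L), so W
n=26: →24(L), so W
n=27: →24(L), so W
n=28: →21(W), 26(W), 27(W) — all W, so L
n=29: →0(L), so W
n=30: →28(L), so W
n=31: →0(L), so W
n=32: →30(W), 31(W) — all W, so L
n=33: →32(L), so W
n=34: →32(L), so W
n=35: →28(L), so W
n=36: →33(W), 34(W), 35(W) — all W, so L
n=37: →0(L), so W
n=38: →36(L), so W
n=39: →36(L), so W
The losing starting values of n are exactly the entries labelled L in this table (10 of them).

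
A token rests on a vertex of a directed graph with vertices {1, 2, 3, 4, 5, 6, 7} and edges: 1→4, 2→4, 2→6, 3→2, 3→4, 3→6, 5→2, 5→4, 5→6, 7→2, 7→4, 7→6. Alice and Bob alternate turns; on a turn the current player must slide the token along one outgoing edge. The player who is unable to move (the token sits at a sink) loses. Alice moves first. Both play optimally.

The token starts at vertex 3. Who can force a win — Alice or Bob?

Alice wins.

Use the standard recursion: the mover loses at a terminal position; elsewhere, the mover wins exactly when some move hands the opponent an L position.
Every edge goes from a vertex to one that appears earlier in the order 4, 6, 2, 7, 3, 1, 5, so processing vertices in that order labels each vertex after all of its successors.
4: no outgoing edge → L
6: no outgoing edge → L
2: W (go to 6, an L position)
7: W (go to 6, an L position)
3: W (go to 6, an L position)
1: W (go to 4, an L position)
5: W (go to 6, an L position)
The starting position 3 is W: Alice should move to 6, handing over an L position.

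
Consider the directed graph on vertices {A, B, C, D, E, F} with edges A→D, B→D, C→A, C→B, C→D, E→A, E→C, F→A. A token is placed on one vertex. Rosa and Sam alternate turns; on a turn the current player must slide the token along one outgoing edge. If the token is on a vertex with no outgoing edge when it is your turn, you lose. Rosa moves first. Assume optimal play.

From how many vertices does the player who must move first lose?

Compute win/loss labels from the base case upward. A position with no move is L. Any other position is W if it can reach an L in one move, else L.
Every edge goes from a vertex to one that appears earlier in the order D, A, B, C, E, F, so processing vertices in that order labels each vertex after all of its successors.
D: no outgoing edge → L
A: W (go to D, an L position)
B: W (go to D, an L position)
C: W (go to D, an L position)
E: L (options C(W), A(W) are all W)
F: L (sole option A(W) is W)
The L vertices are D, E, F; that is 3 in all.

3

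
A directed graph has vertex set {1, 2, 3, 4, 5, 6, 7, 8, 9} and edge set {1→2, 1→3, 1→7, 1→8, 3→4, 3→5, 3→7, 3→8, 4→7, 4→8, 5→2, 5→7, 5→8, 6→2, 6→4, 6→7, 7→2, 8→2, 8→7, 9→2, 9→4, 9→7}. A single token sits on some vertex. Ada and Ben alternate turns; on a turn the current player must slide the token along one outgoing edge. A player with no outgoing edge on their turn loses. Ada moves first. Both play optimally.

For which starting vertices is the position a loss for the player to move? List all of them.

2, 4

Positions with no move are L. A position that does have a move is losing for the player to move precisely when every available move leads to a winning position for the opponent. Fill in the labels:
Every edge goes from a vertex to one that appears earlier in the order 2, 7, 8, 4, 9, 6, 5, 3, 1, so processing vertices in that order labels each vertex after all of its successors.
2: no outgoing edge → L
7: can move to 2, which is L ⇒ W
8: can move to 2, which is L ⇒ W
4: moves to 8(W), 7(W); every one is W ⇒ L
9: can move to 4, which is L ⇒ W
6: can move to 4, which is L ⇒ W
5: can move to 2, which is L ⇒ W
3: can move to 4, which is L ⇒ W
1: can move to 2, which is L ⇒ W
Reading off the rows marked L gives the requested list; there are 2 such vertices.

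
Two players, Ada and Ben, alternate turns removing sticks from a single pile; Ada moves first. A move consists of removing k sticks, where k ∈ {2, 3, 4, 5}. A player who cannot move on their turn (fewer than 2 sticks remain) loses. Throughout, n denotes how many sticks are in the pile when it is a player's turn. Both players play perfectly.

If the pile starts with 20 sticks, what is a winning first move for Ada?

Remove 5, leaving 15.

Compute win/loss labels from the base case upward. A position with no move is L. Any other position is W if it can reach an L in one move, else L.
n=0: no move → L
n=1: no move → L
n=2: reaches L-position 0 → W
n=3: reaches L-position 1 → W
n=4: reaches L-position 1 → W
n=5: reaches L-position 1 → W
n=6: reaches L-position 1 → W
n=7: only reaches 5(W), 4(W), 3(W), 2(W), all W → L
n=8: only reaches 6(W), 5(W), 4(W), 3(W), all W → L
n=9: reaches L-position 7 → W
n=10: reaches L-position 8 → W
n=11: reaches L-position 8 → W
n=12: reaches L-position 8 → W
n=13: reaches L-position 8 → W
n=14: only reaches 12(W), 11(W), 10(W), 9(W), all W → L
n=15: only reaches 13(W), 12(W), 11(W), 10(W), all W → L
n=16: reaches L-position 14 → W
n=17: reaches L-position 15 → W
n=18: reaches L-position 15 → W
n=19: reaches L-position 15 → W
n=20: reaches L-position 15 → W
From 20, the L positions reachable in one move are: 15.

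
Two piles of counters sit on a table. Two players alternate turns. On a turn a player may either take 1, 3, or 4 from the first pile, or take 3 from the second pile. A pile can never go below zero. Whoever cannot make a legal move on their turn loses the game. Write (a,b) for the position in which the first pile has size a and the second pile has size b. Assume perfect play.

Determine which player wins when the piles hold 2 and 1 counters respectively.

Compute win/loss labels from the base case upward. A position with no move is L. Any other position is W if it can reach an L in one move, else L.
No move ever increases a pile, so every position that can arise here has a ≤ 2 and b ≤ 1; it is enough to label the cells with 0 ≤ a ≤ 2 and 0 ≤ b ≤ 1.
Every move lowers a or b (never raises either), so fill the grid row by row in increasing a, and left to right within a row: each cell's successors are then already labelled.
      b=0  b=1
a=0:    L    L
a=1:    W    W
a=2:    L    L
Cells with no legal move (terminal, hence L): (0,0), (0,1).
The remaining L cells, each justified by listing all of its moves:
(2,0): only reaches (1,0)(W), which is W → L
(2,1): only reaches (1,1)(W), which is W → L
Every other cell has at least one move into one of the L cells above, so it is W.
The starting position (2,1) is L: whatever the player to move does, the opponent receives a W position.

The second player wins.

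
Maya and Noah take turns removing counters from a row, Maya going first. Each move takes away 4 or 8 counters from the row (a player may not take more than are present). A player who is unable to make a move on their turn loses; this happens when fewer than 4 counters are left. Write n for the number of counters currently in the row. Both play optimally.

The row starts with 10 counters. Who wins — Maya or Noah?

Maya wins.

Classify positions by backward induction: terminal positions (no move available) are L. From any other position, the mover wins iff some move reaches an L.
n=0: no move → L
n=1: no move → L
n=2: no move → L
n=3: no move → L
n=4: →0(L), so W
n=5: →1(L), so W
n=6: →2(L), so W
n=7: →3(L), so W
n=8: →0(L), so W
n=9: →1(L), so W
n=10: →2(L), so W
From 10 Maya can remove 8, leaving 2, reaching an L position.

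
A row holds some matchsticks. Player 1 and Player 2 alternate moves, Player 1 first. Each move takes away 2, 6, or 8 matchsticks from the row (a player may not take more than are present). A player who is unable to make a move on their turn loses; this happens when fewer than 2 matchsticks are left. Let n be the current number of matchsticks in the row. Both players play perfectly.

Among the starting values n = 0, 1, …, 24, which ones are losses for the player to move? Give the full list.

0, 1, 4, 5, 14, 15, 18, 19

Label each position W (a win for the player to move) or L (a loss). A position with no legal move is L; any other position is W exactly when some move reaches an L, and L when every move reaches a W.
n=0: no move → L
n=1: no move → L
n=2: can move to 0, which is L ⇒ W
n=3: can move to 1, which is L ⇒ W
n=4: the only move is to 2(W), a W ⇒ L
n=5: the only move is to 3(W), a W ⇒ L
n=6: can move to 4, which is L ⇒ W
n=7: can move to 5, which is L ⇒ W
n=8: can move to 0, which is L ⇒ W
n=9: can move to 1, which is L ⇒ W
n=10: can move to 4, which is L ⇒ W
n=11: can move to 5, which is L ⇒ W
n=12: can move to 4, which is L ⇒ W
n=13: can move to 5, which is L ⇒ W
n=14: moves to 12(W), 8(W), 6(W); every one is W ⇒ L
n=15: moves to 13(W), 9(W), 7(W); every one is W ⇒ L
n=16: can move to 14, which is L ⇒ W
n=17: can move to 15, which is L ⇒ W
n=18: moves to 16(W), 12(W), 10(W); every one is W ⇒ L
n=19: moves to 17(W), 13(W), 11(W); every one is W ⇒ L
n=20: can move to 18, which is L ⇒ W
n=21: can move to 19, which is L ⇒ W
n=22: can move to 14, which is L ⇒ W
n=23: can move to 15, which is L ⇒ W
n=24: can move to 18, which is L ⇒ W
The losing starting values of n are exactly the entries labelled L in this table (8 of them).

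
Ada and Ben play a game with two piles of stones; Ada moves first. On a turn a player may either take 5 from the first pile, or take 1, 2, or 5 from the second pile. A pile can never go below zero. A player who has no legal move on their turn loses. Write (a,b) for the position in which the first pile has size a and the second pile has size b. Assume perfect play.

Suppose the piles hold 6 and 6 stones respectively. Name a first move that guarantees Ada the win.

Move to (1,6).

Build the W/L table. Terminal = L. A non-terminal position is W if it has a move to some L; otherwise it is L.
No move ever increases a pile, so every position that can arise here has a ≤ 6 and b ≤ 6; it is enough to label the cells with 0 ≤ a ≤ 6 and 0 ≤ b ≤ 6.
Every move lowers a or b (never raises either), so fill the grid row by row in increasing a, and left to right within a row: each cell's successors are then already labelled.
      b=0  b=1  b=2  b=3  b=4  b=5  b=6
a=0:    L    W    W    L    W    W    L
a=1:    L    W    W    L    W    W    L
a=2:    L    W    W    L    W    W    L
a=3:    L    W    W    L    W    W    L
a=4:    L    W    W    L    W    W    L
a=5:    W    L    W    W    L    W    W
a=6:    W    L    W    W    L    W    W
Cells with no legal move (terminal, hence L): (0,0), (1,0), (2,0), (3,0), (4,0).
The remaining L cells, each justified by listing all of its moves:
(0,3): moves to (0,2)(W), (0,1)(W); every one is W ⇒ L
(0,6): moves to (0,5)(W), (0,4)(W), (0,1)(W); every one is W ⇒ L
(1,3): moves to (1,2)(W), (1,1)(W); every one is W ⇒ L
(1,6): moves to (1,5)(W), (1,4)(W), (1,1)(W); every one is W ⇒ L
(2,3): moves to (2,2)(W), (2,1)(W); every one is W ⇒ L
(2,6): moves to (2,5)(W), (2,4)(W), (2,1)(W); every one is W ⇒ L
(3,3): moves to (3,2)(W), (3,1)(W); every one is W ⇒ L
(3,6): moves to (3,5)(W), (3,4)(W), (3,1)(W); every one is W ⇒ L
(4,3): moves to (4,2)(W), (4,1)(W); every one is W ⇒ L
(4,6): moves to (4,5)(W), (4,4)(W), (4,1)(W); every one is W ⇒ L
(5,1): moves to (0,1)(W), (5,0)(W); every one is W ⇒ L
(5,4): moves to (0,4)(W), (5,3)(W), (5,2)(W); every one is W ⇒ L
(6,1): moves to (1,1)(W), (6,0)(W); every one is W ⇒ L
(6,4): moves to (1,4)(W), (6,3)(W), (6,2)(W); every one is W ⇒ L
Every other cell has at least one move into one of the L cells above, so it is W.
From (6,6), the L positions reachable in one move are: (1,6), (6,4), (6,1). Any move reaching one of these is winning.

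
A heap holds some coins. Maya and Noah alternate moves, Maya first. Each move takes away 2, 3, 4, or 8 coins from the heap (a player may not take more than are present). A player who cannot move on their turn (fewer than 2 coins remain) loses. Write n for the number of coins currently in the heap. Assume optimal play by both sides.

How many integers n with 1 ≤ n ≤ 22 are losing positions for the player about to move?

7

Classify positions by backward induction: terminal positions (no move available) are L. From any other position, the mover wins iff some move reaches an L.
n=0: no move → L
n=1: no move → L
n=2: W (go to 0, an L position)
n=3: W (go to 1, an L position)
n=4: W (go to 1, an L position)
n=5: W (go to 1, an L position)
n=6: L (options 4(W), 3(W), 2(W) are all W)
n=7: L (options 5(W), 4(W), 3(W) are all W)
n=8: W (go to 6, an L position)
n=9: W (go to 7, an L position)
n=10: W (go to 7, an L position)
n=11: W (go to 7, an L position)
n=12: L (options 10(W), 9(W), 8(W), 4(W) are all W)
n=13: L (options 11(W), 10(W), 9(W), 5(W) are all W)
n=14: W (go to 12, an L position)
n=15: W (go to 13, an L position)
n=16: W (go to 13, an L position)
n=17: W (go to 13, an L position)
n=18: L (options 16(W), 15(W), 14(W), 10(W) are all W)
n=19: L (options 17(W), 16(W), 15(W), 11(W) are all W)
n=20: W (go to 18, an L position)
n=21: W (go to 19, an L position)
n=22: W (go to 19, an L position)
L entries with 1 ≤ n ≤ 22 (n=0 is outside the asked range and is not counted): n = 1, 6, 7, 12, 13, 18, 19; that makes 7.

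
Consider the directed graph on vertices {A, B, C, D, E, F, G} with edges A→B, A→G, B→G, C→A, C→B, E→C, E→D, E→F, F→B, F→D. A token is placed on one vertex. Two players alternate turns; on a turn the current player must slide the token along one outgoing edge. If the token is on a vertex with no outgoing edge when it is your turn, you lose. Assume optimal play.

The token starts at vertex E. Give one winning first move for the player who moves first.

Work bottom-up. With no move the player to move loses. Otherwise the position is W if at least one move leads to an L position for the opponent, and L if every move leads to a W.
Every edge goes from a vertex to one that appears earlier in the order D, G, B, A, C, F, E, so processing vertices in that order labels each vertex after all of its successors.
D: no outgoing edge → L
G: no outgoing edge → L
B: W (go to G, an L position)
A: W (go to G, an L position)
C: L (options A(W), B(W) are all W)
F: W (go to D, an L position)
E: W (go to C, an L position)
From E, the L positions reachable in one move are: C, D. Any move reaching one of these is winning.

Move to C.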